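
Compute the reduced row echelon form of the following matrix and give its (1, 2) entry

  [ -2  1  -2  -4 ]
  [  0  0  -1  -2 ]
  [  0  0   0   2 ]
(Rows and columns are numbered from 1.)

R1 -> -1/2·R1
R2 -> -1·R2
R3 -> 1/2·R3
R2 -> R2 − 2·R3
R1 -> R1 − 2·R3
R1 -> R1 − R2

-1/2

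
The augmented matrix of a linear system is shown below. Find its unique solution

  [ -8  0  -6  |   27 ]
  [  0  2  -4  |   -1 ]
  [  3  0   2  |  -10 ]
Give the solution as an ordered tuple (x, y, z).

(-3, -3/2, -1/2)

r1 -> -1/8·r1
  [ 1  0  3/4  |  -27/8 ]
  [ 0  2   -4  |     -1 ]
  [ 3  0    2  |    -10 ]
r3 -> r3 − 3·r1
  [ 1  0   3/4  |  -27/8 ]
  [ 0  2    -4  |     -1 ]
  [ 0  0  -1/4  |    1/8 ]
r2 -> 1/2·r2
  [ 1  0   3/4  |  -27/8 ]
  [ 0  1    -2  |   -1/2 ]
  [ 0  0  -1/4  |    1/8 ]
r3 -> -4·r3
  [ 1  0  3/4  |  -27/8 ]
  [ 0  1   -2  |   -1/2 ]
  [ 0  0    1  |   -1/2 ]
r2 -> r2 + 2·r3
  [ 1  0  3/4  |  -27/8 ]
  [ 0  1    0  |   -3/2 ]
  [ 0  0    1  |   -1/2 ]
r1 -> r1 − 3/4·r3
  [ 1  0  0  |    -3 ]
  [ 0  1  0  |  -3/2 ]
  [ 0  0  1  |  -1/2 ]
Reading off the last column: x = -3, y = -3/2, z = -1/2.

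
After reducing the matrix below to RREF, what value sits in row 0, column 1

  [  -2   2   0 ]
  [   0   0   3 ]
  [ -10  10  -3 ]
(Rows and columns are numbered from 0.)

-1

R1 -> -1/2·R1
R3 -> R3 + 10·R1
R2 -> 1/3·R2
R3 -> R3 + 3·R2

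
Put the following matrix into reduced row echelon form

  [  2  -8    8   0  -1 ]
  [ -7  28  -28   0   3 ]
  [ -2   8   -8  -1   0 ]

[[1, -4, 4, 0, 0], [0, 0, 0, 1, 0], [0, 0, 0, 0, 1]]

r1 → 1/2·r1
  [  1  -4    4   0  -1/2 ]
  [ -7  28  -28   0     3 ]
  [ -2   8   -8  -1     0 ]
r2 → r2 + 7·r1
  [  1  -4   4   0  -1/2 ]
  [  0   0   0   0  -1/2 ]
  [ -2   8  -8  -1     0 ]
r3 → r3 + 2·r1
  [ 1  -4  4   0  -1/2 ]
  [ 0   0  0   0  -1/2 ]
  [ 0   0  0  -1    -1 ]
r2 <=> r3
  [ 1  -4  4   0  -1/2 ]
  [ 0   0  0  -1    -1 ]
  [ 0   0  0   0  -1/2 ]
r2 → -1·r2
  [ 1  -4  4  0  -1/2 ]
  [ 0   0  0  1     1 ]
  [ 0   0  0  0  -1/2 ]
r3 → -2·r3
  [ 1  -4  4  0  -1/2 ]
  [ 0   0  0  1     1 ]
  [ 0   0  0  0     1 ]
r2 → r2 − r3
  [ 1  -4  4  0  -1/2 ]
  [ 0   0  0  1     0 ]
  [ 0   0  0  0     1 ]
r1 → r1 + 1/2·r3
  [ 1  -4  4  0  0 ]
  [ 0   0  0  1  0 ]
  [ 0   0  0  0  1 ]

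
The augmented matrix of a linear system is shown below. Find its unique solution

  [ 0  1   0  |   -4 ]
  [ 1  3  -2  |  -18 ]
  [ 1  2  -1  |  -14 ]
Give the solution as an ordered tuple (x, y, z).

Swap r1 and r2.
  [ 1  3  -2  |  -18 ]
  [ 0  1   0  |   -4 ]
  [ 1  2  -1  |  -14 ]
Subtract r1 from r3.
  [ 1   3  -2  |  -18 ]
  [ 0   1   0  |   -4 ]
  [ 0  -1   1  |    4 ]
Add r2 to r3.
  [ 1  3  -2  |  -18 ]
  [ 0  1   0  |   -4 ]
  [ 0  0   1  |    0 ]
Add 2 times r3 to r1.
  [ 1  3  0  |  -18 ]
  [ 0  1  0  |   -4 ]
  [ 0  0  1  |    0 ]
Subtract 3 times r2 from r1.
  [ 1  0  0  |  -6 ]
  [ 0  1  0  |  -4 ]
  [ 0  0  1  |   0 ]
Reading off the last column: x = -6, y = -4, z = 0.

(-6, -4, 0)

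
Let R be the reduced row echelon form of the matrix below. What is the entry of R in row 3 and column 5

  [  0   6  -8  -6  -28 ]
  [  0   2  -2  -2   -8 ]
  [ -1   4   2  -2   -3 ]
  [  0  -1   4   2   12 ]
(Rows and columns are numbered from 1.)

2

r1 <=> r3
  [ -1   4   2  -2   -3 ]
  [  0   2  -2  -2   -8 ]
  [  0   6  -8  -6  -28 ]
  [  0  -1   4   2   12 ]
r1 → -1·r1
  [ 1  -4  -2   2    3 ]
  [ 0   2  -2  -2   -8 ]
  [ 0   6  -8  -6  -28 ]
  [ 0  -1   4   2   12 ]
r2 → 1/2·r2
  [ 1  -4  -2   2    3 ]
  [ 0   1  -1  -1   -4 ]
  [ 0   6  -8  -6  -28 ]
  [ 0  -1   4   2   12 ]
r3 → r3 − 6·r2
  [ 1  -4  -2   2   3 ]
  [ 0   1  -1  -1  -4 ]
  [ 0   0  -2   0  -4 ]
  [ 0  -1   4   2  12 ]
r4 → r4 + r2
  [ 1  -4  -2   2   3 ]
  [ 0   1  -1  -1  -4 ]
  [ 0   0  -2   0  -4 ]
  [ 0   0   3   1   8 ]
r3 → -1/2·r3
  [ 1  -4  -2   2   3 ]
  [ 0   1  -1  -1  -4 ]
  [ 0   0   1   0   2 ]
  [ 0   0   3   1   8 ]
r4 → r4 − 3·r3
  [ 1  -4  -2   2   3 ]
  [ 0   1  -1  -1  -4 ]
  [ 0   0   1   0   2 ]
  [ 0   0   0   1   2 ]
r2 → r2 + r4
  [ 1  -4  -2  2   3 ]
  [ 0   1  -1  0  -2 ]
  [ 0   0   1  0   2 ]
  [ 0   0   0  1   2 ]
r1 → r1 − 2·r4
  [ 1  -4  -2  0  -1 ]
  [ 0   1  -1  0  -2 ]
  [ 0   0   1  0   2 ]
  [ 0   0   0  1   2 ]
r2 → r2 + r3
  [ 1  -4  -2  0  -1 ]
  [ 0   1   0  0   0 ]
  [ 0   0   1  0   2 ]
  [ 0   0   0  1   2 ]
r1 → r1 + 2·r3
  [ 1  -4  0  0  3 ]
  [ 0   1  0  0  0 ]
  [ 0   0  1  0  2 ]
  [ 0   0  0  1  2 ]
r1 → r1 + 4·r2
  [ 1  0  0  0  3 ]
  [ 0  1  0  0  0 ]
  [ 0  0  1  0  2 ]
  [ 0  0  0  1  2 ]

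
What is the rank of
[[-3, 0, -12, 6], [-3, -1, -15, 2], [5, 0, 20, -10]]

rank = 2

R1 -> -1/3·R1
  [  1   0    4   -2 ]
  [ -3  -1  -15    2 ]
  [  5   0   20  -10 ]
R2 -> R2 + 3·R1
  [ 1   0   4   -2 ]
  [ 0  -1  -3   -4 ]
  [ 5   0  20  -10 ]
R3 -> R3 − 5·R1
  [ 1   0   4  -2 ]
  [ 0  -1  -3  -4 ]
  [ 0   0   0   0 ]
R2 -> -1·R2
  [ 1  0  4  -2 ]
  [ 0  1  3   4 ]
  [ 0  0  0   0 ]
The reduced form has 2 nonzero rows.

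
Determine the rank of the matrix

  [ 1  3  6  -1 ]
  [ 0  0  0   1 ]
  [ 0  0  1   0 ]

rank = 3

ρ2 ↔ ρ3
  [ 1  3  6  -1 ]
  [ 0  0  1   0 ]
  [ 0  0  0   1 ]
ρ1 ← ρ1 + ρ3
  [ 1  3  6  0 ]
  [ 0  0  1  0 ]
  [ 0  0  0  1 ]
ρ1 ← ρ1 − 6·ρ2
  [ 1  3  0  0 ]
  [ 0  0  1  0 ]
  [ 0  0  0  1 ]
The reduced form has 3 nonzero rows.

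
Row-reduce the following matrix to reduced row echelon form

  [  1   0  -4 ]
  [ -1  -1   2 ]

ρ2 → ρ2 + ρ1
  [ 1   0  -4 ]
  [ 0  -1  -2 ]
ρ2 → -1·ρ2
  [ 1  0  -4 ]
  [ 0  1   2 ]

[[1, 0, -4], [0, 1, 2]]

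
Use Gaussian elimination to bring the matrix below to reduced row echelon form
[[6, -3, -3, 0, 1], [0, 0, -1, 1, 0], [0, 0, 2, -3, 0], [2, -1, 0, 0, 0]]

R1 -> 1/6·R1
  [ 1  -1/2  -1/2   0  1/6 ]
  [ 0     0    -1   1    0 ]
  [ 0     0     2  -3    0 ]
  [ 2    -1     0   0    0 ]
R4 -> R4 − 2·R1
  [ 1  -1/2  -1/2   0   1/6 ]
  [ 0     0    -1   1     0 ]
  [ 0     0     2  -3     0 ]
  [ 0     0     1   0  -1/3 ]
R2 -> -1·R2
  [ 1  -1/2  -1/2   0   1/6 ]
  [ 0     0     1  -1     0 ]
  [ 0     0     2  -3     0 ]
  [ 0     0     1   0  -1/3 ]
R3 -> R3 − 2·R2
  [ 1  -1/2  -1/2   0   1/6 ]
  [ 0     0     1  -1     0 ]
  [ 0     0     0  -1     0 ]
  [ 0     0     1   0  -1/3 ]
R4 -> R4 − R2
  [ 1  -1/2  -1/2   0   1/6 ]
  [ 0     0     1  -1     0 ]
  [ 0     0     0  -1     0 ]
  [ 0     0     0   1  -1/3 ]
R3 -> -1·R3
  [ 1  -1/2  -1/2   0   1/6 ]
  [ 0     0     1  -1     0 ]
  [ 0     0     0   1     0 ]
  [ 0     0     0   1  -1/3 ]
R4 -> R4 − R3
  [ 1  -1/2  -1/2   0   1/6 ]
  [ 0     0     1  -1     0 ]
  [ 0     0     0   1     0 ]
  [ 0     0     0   0  -1/3 ]
R4 -> -3·R4
  [ 1  -1/2  -1/2   0  1/6 ]
  [ 0     0     1  -1    0 ]
  [ 0     0     0   1    0 ]
  [ 0     0     0   0    1 ]
R1 -> R1 − 1/6·R4
  [ 1  -1/2  -1/2   0  0 ]
  [ 0     0     1  -1  0 ]
  [ 0     0     0   1  0 ]
  [ 0     0     0   0  1 ]
R2 -> R2 + R3
  [ 1  -1/2  -1/2  0  0 ]
  [ 0     0     1  0  0 ]
  [ 0     0     0  1  0 ]
  [ 0     0     0  0  1 ]
R1 -> R1 + 1/2·R2
  [ 1  -1/2  0  0  0 ]
  [ 0     0  1  0  0 ]
  [ 0     0  0  1  0 ]
  [ 0     0  0  0  1 ]

[[1, -1/2, 0, 0, 0], [0, 0, 1, 0, 0], [0, 0, 0, 1, 0], [0, 0, 0, 0, 1]]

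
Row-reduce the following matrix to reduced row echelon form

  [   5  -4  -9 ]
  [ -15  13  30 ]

r1 := 1/5·r1
  [   1  -4/5  -9/5 ]
  [ -15    13    30 ]
r2 := r2 + 15·r1
  [ 1  -4/5  -9/5 ]
  [ 0     1     3 ]
r1 := r1 + 4/5·r2
  [ 1  0  3/5 ]
  [ 0  1    3 ]

[[1, 0, 3/5], [0, 1, 3]]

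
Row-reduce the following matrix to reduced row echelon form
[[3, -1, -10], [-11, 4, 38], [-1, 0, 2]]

[[1, 0, -2], [0, 1, 4], [0, 0, 0]]

R1 ← 1/3·R1
R2 ← R2 + 11·R1
R3 ← R3 + R1
R2 ← 3·R2
R3 ← R3 + 1/3·R2
R1 ← R1 + 1/3·R2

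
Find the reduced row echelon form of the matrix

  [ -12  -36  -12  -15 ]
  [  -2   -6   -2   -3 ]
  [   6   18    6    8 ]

Multiply R1 by -1/12.
Add 2 times R1 to R2.
Subtract 6 times R1 from R3.
Multiply R2 by -2.
Subtract 1/2 times R2 from R3.
Subtract 5/4 times R2 from R1.

[[1, 3, 1, 0], [0, 0, 0, 1], [0, 0, 0, 0]]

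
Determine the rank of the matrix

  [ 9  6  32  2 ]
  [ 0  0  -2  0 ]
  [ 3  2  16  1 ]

Multiply r1 by 1/9.
Subtract 3 times r1 from r3.
Multiply r2 by -1/2.
Subtract 16/3 times r2 from r3.
Multiply r3 by 3.
Subtract 2/9 times r3 from r1.
Subtract 32/9 times r2 from r1.
The reduced form has 3 nonzero rows.

rank = 3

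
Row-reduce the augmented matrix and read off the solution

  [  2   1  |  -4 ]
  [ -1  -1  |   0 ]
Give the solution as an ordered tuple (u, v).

(-4, 4)

ρ1 ← 1/2·ρ1
  [  1  1/2  |  -2 ]
  [ -1   -1  |   0 ]
ρ2 ← ρ2 + ρ1
  [ 1   1/2  |  -2 ]
  [ 0  -1/2  |  -2 ]
ρ2 ← -2·ρ2
  [ 1  1/2  |  -2 ]
  [ 0    1  |   4 ]
ρ1 ← ρ1 − 1/2·ρ2
  [ 1  0  |  -4 ]
  [ 0  1  |   4 ]
Reading off the last column: u = -4, v = 4.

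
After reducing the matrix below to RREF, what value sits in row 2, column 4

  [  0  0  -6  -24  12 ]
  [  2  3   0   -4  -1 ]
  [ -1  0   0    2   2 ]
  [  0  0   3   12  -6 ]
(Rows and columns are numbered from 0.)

r1 <-> r2
  [  2  3   0   -4  -1 ]
  [  0  0  -6  -24  12 ]
  [ -1  0   0    2   2 ]
  [  0  0   3   12  -6 ]
r1 → 1/2·r1
  [  1  3/2   0   -2  -1/2 ]
  [  0    0  -6  -24    12 ]
  [ -1    0   0    2     2 ]
  [  0    0   3   12    -6 ]
r3 → r3 + r1
  [ 1  3/2   0   -2  -1/2 ]
  [ 0    0  -6  -24    12 ]
  [ 0  3/2   0    0   3/2 ]
  [ 0    0   3   12    -6 ]
r2 <-> r3
  [ 1  3/2   0   -2  -1/2 ]
  [ 0  3/2   0    0   3/2 ]
  [ 0    0  -6  -24    12 ]
  [ 0    0   3   12    -6 ]
r2 → 2/3·r2
  [ 1  3/2   0   -2  -1/2 ]
  [ 0    1   0    0     1 ]
  [ 0    0  -6  -24    12 ]
  [ 0    0   3   12    -6 ]
r3 → -1/6·r3
  [ 1  3/2  0  -2  -1/2 ]
  [ 0    1  0   0     1 ]
  [ 0    0  1   4    -2 ]
  [ 0    0  3  12    -6 ]
r4 → r4 − 3·r3
  [ 1  3/2  0  -2  -1/2 ]
  [ 0    1  0   0     1 ]
  [ 0    0  1   4    -2 ]
  [ 0    0  0   0     0 ]
r1 → r1 − 3/2·r2
  [ 1  0  0  -2  -2 ]
  [ 0  1  0   0   1 ]
  [ 0  0  1   4  -2 ]
  [ 0  0  0   0   0 ]

-2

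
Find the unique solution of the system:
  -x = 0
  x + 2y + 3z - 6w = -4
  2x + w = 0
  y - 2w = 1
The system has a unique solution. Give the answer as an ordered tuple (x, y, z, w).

Form the augmented matrix and row-reduce:
  [ -1  0  0   0  |   0 ]
  [  1  2  3  -6  |  -4 ]
  [  2  0  0   1  |   0 ]
  [  0  1  0  -2  |   1 ]
r1 → -1·r1
  [ 1  0  0   0  |   0 ]
  [ 1  2  3  -6  |  -4 ]
  [ 2  0  0   1  |   0 ]
  [ 0  1  0  -2  |   1 ]
r2 → r2 − r1
  [ 1  0  0   0  |   0 ]
  [ 0  2  3  -6  |  -4 ]
  [ 2  0  0   1  |   0 ]
  [ 0  1  0  -2  |   1 ]
r3 → r3 − 2·r1
  [ 1  0  0   0  |   0 ]
  [ 0  2  3  -6  |  -4 ]
  [ 0  0  0   1  |   0 ]
  [ 0  1  0  -2  |   1 ]
r2 → 1/2·r2
  [ 1  0    0   0  |   0 ]
  [ 0  1  3/2  -3  |  -2 ]
  [ 0  0    0   1  |   0 ]
  [ 0  1    0  -2  |   1 ]
r4 → r4 − r2
  [ 1  0     0   0  |   0 ]
  [ 0  1   3/2  -3  |  -2 ]
  [ 0  0     0   1  |   0 ]
  [ 0  0  -3/2   1  |   3 ]
r3 ↔ r4
  [ 1  0     0   0  |   0 ]
  [ 0  1   3/2  -3  |  -2 ]
  [ 0  0  -3/2   1  |   3 ]
  [ 0  0     0   1  |   0 ]
r3 → -2/3·r3
  [ 1  0    0     0  |   0 ]
  [ 0  1  3/2    -3  |  -2 ]
  [ 0  0    1  -2/3  |  -2 ]
  [ 0  0    0     1  |   0 ]
r3 → r3 + 2/3·r4
  [ 1  0    0   0  |   0 ]
  [ 0  1  3/2  -3  |  -2 ]
  [ 0  0    1   0  |  -2 ]
  [ 0  0    0   1  |   0 ]
r2 → r2 + 3·r4
  [ 1  0    0  0  |   0 ]
  [ 0  1  3/2  0  |  -2 ]
  [ 0  0    1  0  |  -2 ]
  [ 0  0    0  1  |   0 ]
r2 → r2 − 3/2·r3
  [ 1  0  0  0  |   0 ]
  [ 0  1  0  0  |   1 ]
  [ 0  0  1  0  |  -2 ]
  [ 0  0  0  1  |   0 ]
Reading off the last column: x = 0, y = 1, z = -2, w = 0.

(0, 1, -2, 0)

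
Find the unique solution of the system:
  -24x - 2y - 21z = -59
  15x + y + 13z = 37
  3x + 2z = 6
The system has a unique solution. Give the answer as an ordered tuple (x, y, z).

Form the augmented matrix and row-reduce:
  [ -24  -2  -21  |  -59 ]
  [  15   1   13  |   37 ]
  [   3   0    2  |    6 ]
ρ1 -> -1/24·ρ1
ρ2 -> ρ2 − 15·ρ1
ρ3 -> ρ3 − 3·ρ1
ρ2 -> -4·ρ2
ρ3 -> ρ3 + 1/4·ρ2
ρ3 -> -2·ρ3
ρ2 -> ρ2 − 1/2·ρ3
ρ1 -> ρ1 − 7/8·ρ3
ρ1 -> ρ1 − 1/12·ρ2
Reading off the last column: x = 0, y = -2, z = 3.

(0, -2, 3)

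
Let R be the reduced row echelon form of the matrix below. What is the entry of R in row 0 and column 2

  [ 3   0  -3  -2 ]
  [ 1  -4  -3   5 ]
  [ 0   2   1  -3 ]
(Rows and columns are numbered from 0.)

-1

r1 → 1/3·r1
  [ 1   0  -1  -2/3 ]
  [ 1  -4  -3     5 ]
  [ 0   2   1    -3 ]
r2 → r2 − r1
  [ 1   0  -1  -2/3 ]
  [ 0  -4  -2  17/3 ]
  [ 0   2   1    -3 ]
r2 → -1/4·r2
  [ 1  0   -1    -2/3 ]
  [ 0  1  1/2  -17/12 ]
  [ 0  2    1      -3 ]
r3 → r3 − 2·r2
  [ 1  0   -1    -2/3 ]
  [ 0  1  1/2  -17/12 ]
  [ 0  0    0    -1/6 ]
r3 → -6·r3
  [ 1  0   -1    -2/3 ]
  [ 0  1  1/2  -17/12 ]
  [ 0  0    0       1 ]
r2 → r2 + 17/12·r3
  [ 1  0   -1  -2/3 ]
  [ 0  1  1/2     0 ]
  [ 0  0    0     1 ]
r1 → r1 + 2/3·r3
  [ 1  0   -1  0 ]
  [ 0  1  1/2  0 ]
  [ 0  0    0  1 ]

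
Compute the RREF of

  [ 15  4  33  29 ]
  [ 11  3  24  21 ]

R1 := 1/15·R1
  [  1  4/15  11/5  29/15 ]
  [ 11     3    24     21 ]
R2 := R2 − 11·R1
  [ 1  4/15  11/5  29/15 ]
  [ 0  1/15  -1/5  -4/15 ]
R2 := 15·R2
  [ 1  4/15  11/5  29/15 ]
  [ 0     1    -3     -4 ]
R1 := R1 − 4/15·R2
  [ 1  0   3   3 ]
  [ 0  1  -3  -4 ]

[[1, 0, 3, 3], [0, 1, -3, -4]]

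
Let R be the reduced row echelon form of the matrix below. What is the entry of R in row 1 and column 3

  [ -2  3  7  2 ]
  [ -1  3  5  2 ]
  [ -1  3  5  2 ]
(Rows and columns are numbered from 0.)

2/3

r1 → -1/2·r1
  [  1  -3/2  -7/2  -1 ]
  [ -1     3     5   2 ]
  [ -1     3     5   2 ]
r2 → r2 + r1
  [  1  -3/2  -7/2  -1 ]
  [  0   3/2   3/2   1 ]
  [ -1     3     5   2 ]
r3 → r3 + r1
  [ 1  -3/2  -7/2  -1 ]
  [ 0   3/2   3/2   1 ]
  [ 0   3/2   3/2   1 ]
r2 → 2/3·r2
  [ 1  -3/2  -7/2   -1 ]
  [ 0     1     1  2/3 ]
  [ 0   3/2   3/2    1 ]
r3 → r3 − 3/2·r2
  [ 1  -3/2  -7/2   -1 ]
  [ 0     1     1  2/3 ]
  [ 0     0     0    0 ]
r1 → r1 + 3/2·r2
  [ 1  0  -2    0 ]
  [ 0  1   1  2/3 ]
  [ 0  0   0    0 ]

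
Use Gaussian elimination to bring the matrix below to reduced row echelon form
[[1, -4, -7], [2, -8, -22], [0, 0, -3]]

[[1, -4, 0], [0, 0, 1], [0, 0, 0]]

Subtract 2 times r1 from r2.
  [ 1  -4  -7 ]
  [ 0   0  -8 ]
  [ 0   0  -3 ]
Multiply r2 by -1/8.
  [ 1  -4  -7 ]
  [ 0   0   1 ]
  [ 0   0  -3 ]
Add 3 times r2 to r3.
  [ 1  -4  -7 ]
  [ 0   0   1 ]
  [ 0   0   0 ]
Add 7 times r2 to r1.
  [ 1  -4  0 ]
  [ 0   0  1 ]
  [ 0   0  0 ]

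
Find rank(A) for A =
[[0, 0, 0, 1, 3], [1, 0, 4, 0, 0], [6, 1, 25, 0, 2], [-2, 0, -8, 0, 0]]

rank = 3

R1 <=> R2
  [  1  0   4  0  0 ]
  [  0  0   0  1  3 ]
  [  6  1  25  0  2 ]
  [ -2  0  -8  0  0 ]
R3 -> R3 − 6·R1
  [  1  0   4  0  0 ]
  [  0  0   0  1  3 ]
  [  0  1   1  0  2 ]
  [ -2  0  -8  0  0 ]
R4 -> R4 + 2·R1
  [ 1  0  4  0  0 ]
  [ 0  0  0  1  3 ]
  [ 0  1  1  0  2 ]
  [ 0  0  0  0  0 ]
R2 <=> R3
  [ 1  0  4  0  0 ]
  [ 0  1  1  0  2 ]
  [ 0  0  0  1  3 ]
  [ 0  0  0  0  0 ]
The reduced form has 3 nonzero rows.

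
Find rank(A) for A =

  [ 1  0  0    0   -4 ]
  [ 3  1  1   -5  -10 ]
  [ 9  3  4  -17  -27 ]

r2 := r2 − 3·r1
  [ 1  0  0    0   -4 ]
  [ 0  1  1   -5    2 ]
  [ 9  3  4  -17  -27 ]
r3 := r3 − 9·r1
  [ 1  0  0    0  -4 ]
  [ 0  1  1   -5   2 ]
  [ 0  3  4  -17   9 ]
r3 := r3 − 3·r2
  [ 1  0  0   0  -4 ]
  [ 0  1  1  -5   2 ]
  [ 0  0  1  -2   3 ]
r2 := r2 − r3
  [ 1  0  0   0  -4 ]
  [ 0  1  0  -3  -1 ]
  [ 0  0  1  -2   3 ]
The reduced form has 3 nonzero rows.

rank = 3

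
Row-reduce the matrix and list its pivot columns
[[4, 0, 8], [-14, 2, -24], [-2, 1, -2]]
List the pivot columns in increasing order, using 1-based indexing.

1, 2

R1 → 1/4·R1
  [   1  0    2 ]
  [ -14  2  -24 ]
  [  -2  1   -2 ]
R2 → R2 + 14·R1
  [  1  0   2 ]
  [  0  2   4 ]
  [ -2  1  -2 ]
R3 → R3 + 2·R1
  [ 1  0  2 ]
  [ 0  2  4 ]
  [ 0  1  2 ]
R2 → 1/2·R2
  [ 1  0  2 ]
  [ 0  1  2 ]
  [ 0  1  2 ]
R3 → R3 − R2
  [ 1  0  2 ]
  [ 0  1  2 ]
  [ 0  0  0 ]
Pivot columns are the columns containing a leading 1.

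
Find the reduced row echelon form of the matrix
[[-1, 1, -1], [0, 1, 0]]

[[1, 0, 1], [0, 1, 0]]

ρ1 := -1·ρ1
ρ1 := ρ1 + ρ2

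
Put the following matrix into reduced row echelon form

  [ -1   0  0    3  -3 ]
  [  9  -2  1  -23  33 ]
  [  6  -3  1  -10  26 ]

Multiply R1 by -1.
  [ 1   0  0   -3   3 ]
  [ 9  -2  1  -23  33 ]
  [ 6  -3  1  -10  26 ]
Subtract 9 times R1 from R2.
  [ 1   0  0   -3   3 ]
  [ 0  -2  1    4   6 ]
  [ 6  -3  1  -10  26 ]
Subtract 6 times R1 from R3.
  [ 1   0  0  -3  3 ]
  [ 0  -2  1   4  6 ]
  [ 0  -3  1   8  8 ]
Multiply R2 by -1/2.
  [ 1   0     0  -3   3 ]
  [ 0   1  -1/2  -2  -3 ]
  [ 0  -3     1   8   8 ]
Add 3 times R2 to R3.
  [ 1  0     0  -3   3 ]
  [ 0  1  -1/2  -2  -3 ]
  [ 0  0  -1/2   2  -1 ]
Multiply R3 by -2.
  [ 1  0     0  -3   3 ]
  [ 0  1  -1/2  -2  -3 ]
  [ 0  0     1  -4   2 ]
Add 1/2 times R3 to R2.
  [ 1  0  0  -3   3 ]
  [ 0  1  0  -4  -2 ]
  [ 0  0  1  -4   2 ]

[[1, 0, 0, -3, 3], [0, 1, 0, -4, -2], [0, 0, 1, -4, 2]]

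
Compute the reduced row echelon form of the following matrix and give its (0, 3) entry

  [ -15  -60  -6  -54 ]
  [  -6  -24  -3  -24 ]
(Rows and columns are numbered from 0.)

2

ρ1 → -1/15·ρ1
  [  1    4  2/5  18/5 ]
  [ -6  -24   -3   -24 ]
ρ2 → ρ2 + 6·ρ1
  [ 1  4   2/5   18/5 ]
  [ 0  0  -3/5  -12/5 ]
ρ2 → -5/3·ρ2
  [ 1  4  2/5  18/5 ]
  [ 0  0    1     4 ]
ρ1 → ρ1 − 2/5·ρ2
  [ 1  4  0  2 ]
  [ 0  0  1  4 ]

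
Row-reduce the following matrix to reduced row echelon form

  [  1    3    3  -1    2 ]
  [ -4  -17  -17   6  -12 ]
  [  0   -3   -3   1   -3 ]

[[1, 0, 0, 0, -1], [0, 1, 1, 0, 2], [0, 0, 0, 1, 3]]

R2 → R2 + 4·R1
R2 → -1/5·R2
R3 → R3 + 3·R2
R3 → -5·R3
R2 → R2 + 2/5·R3
R1 → R1 + R3
R1 → R1 − 3·R2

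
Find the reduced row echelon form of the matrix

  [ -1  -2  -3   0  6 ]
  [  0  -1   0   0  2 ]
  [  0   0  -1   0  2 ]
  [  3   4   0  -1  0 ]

ρ1 → -1·ρ1
  [ 1   2   3   0  -6 ]
  [ 0  -1   0   0   2 ]
  [ 0   0  -1   0   2 ]
  [ 3   4   0  -1   0 ]
ρ4 → ρ4 − 3·ρ1
  [ 1   2   3   0  -6 ]
  [ 0  -1   0   0   2 ]
  [ 0   0  -1   0   2 ]
  [ 0  -2  -9  -1  18 ]
ρ2 → -1·ρ2
  [ 1   2   3   0  -6 ]
  [ 0   1   0   0  -2 ]
  [ 0   0  -1   0   2 ]
  [ 0  -2  -9  -1  18 ]
ρ4 → ρ4 + 2·ρ2
  [ 1  2   3   0  -6 ]
  [ 0  1   0   0  -2 ]
  [ 0  0  -1   0   2 ]
  [ 0  0  -9  -1  14 ]
ρ3 → -1·ρ3
  [ 1  2   3   0  -6 ]
  [ 0  1   0   0  -2 ]
  [ 0  0   1   0  -2 ]
  [ 0  0  -9  -1  14 ]
ρ4 → ρ4 + 9·ρ3
  [ 1  2  3   0  -6 ]
  [ 0  1  0   0  -2 ]
  [ 0  0  1   0  -2 ]
  [ 0  0  0  -1  -4 ]
ρ4 → -1·ρ4
  [ 1  2  3  0  -6 ]
  [ 0  1  0  0  -2 ]
  [ 0  0  1  0  -2 ]
  [ 0  0  0  1   4 ]
ρ1 → ρ1 − 3·ρ3
  [ 1  2  0  0   0 ]
  [ 0  1  0  0  -2 ]
  [ 0  0  1  0  -2 ]
  [ 0  0  0  1   4 ]
ρ1 → ρ1 − 2·ρ2
  [ 1  0  0  0   4 ]
  [ 0  1  0  0  -2 ]
  [ 0  0  1  0  -2 ]
  [ 0  0  0  1   4 ]

[[1, 0, 0, 0, 4], [0, 1, 0, 0, -2], [0, 0, 1, 0, -2], [0, 0, 0, 1, 4]]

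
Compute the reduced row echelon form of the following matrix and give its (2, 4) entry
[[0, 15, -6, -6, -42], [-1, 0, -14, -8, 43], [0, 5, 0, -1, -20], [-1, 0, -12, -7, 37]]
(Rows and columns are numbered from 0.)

R1 <=> R2
R1 → -1·R1
R4 → R4 + R1
R2 → 1/15·R2
R3 → R3 − 5·R2
R3 → 1/2·R3
R4 → R4 − 2·R3
R2 → R2 + 2/5·R3
R1 → R1 − 14·R3

-3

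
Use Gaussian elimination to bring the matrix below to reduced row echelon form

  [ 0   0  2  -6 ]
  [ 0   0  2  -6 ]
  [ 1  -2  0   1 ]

[[1, -2, 0, 1], [0, 0, 1, -3], [0, 0, 0, 0]]

R1 ↔ R3
  [ 1  -2  0   1 ]
  [ 0   0  2  -6 ]
  [ 0   0  2  -6 ]
R2 -> 1/2·R2
  [ 1  -2  0   1 ]
  [ 0   0  1  -3 ]
  [ 0   0  2  -6 ]
R3 -> R3 − 2·R2
  [ 1  -2  0   1 ]
  [ 0   0  1  -3 ]
  [ 0   0  0   0 ]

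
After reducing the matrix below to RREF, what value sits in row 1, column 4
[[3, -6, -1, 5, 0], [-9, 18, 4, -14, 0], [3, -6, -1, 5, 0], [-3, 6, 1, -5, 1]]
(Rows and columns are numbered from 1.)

ρ1 := 1/3·ρ1
  [  1  -2  -1/3  5/3  0 ]
  [ -9  18     4  -14  0 ]
  [  3  -6    -1    5  0 ]
  [ -3   6     1   -5  1 ]
ρ2 := ρ2 + 9·ρ1
  [  1  -2  -1/3  5/3  0 ]
  [  0   0     1    1  0 ]
  [  3  -6    -1    5  0 ]
  [ -3   6     1   -5  1 ]
ρ3 := ρ3 − 3·ρ1
  [  1  -2  -1/3  5/3  0 ]
  [  0   0     1    1  0 ]
  [  0   0     0    0  0 ]
  [ -3   6     1   -5  1 ]
ρ4 := ρ4 + 3·ρ1
  [ 1  -2  -1/3  5/3  0 ]
  [ 0   0     1    1  0 ]
  [ 0   0     0    0  0 ]
  [ 0   0     0    0  1 ]
ρ3 <=> ρ4
  [ 1  -2  -1/3  5/3  0 ]
  [ 0   0     1    1  0 ]
  [ 0   0     0    0  1 ]
  [ 0   0     0    0  0 ]
ρ1 := ρ1 + 1/3·ρ2
  [ 1  -2  0  2  0 ]
  [ 0   0  1  1  0 ]
  [ 0   0  0  0  1 ]
  [ 0   0  0  0  0 ]

2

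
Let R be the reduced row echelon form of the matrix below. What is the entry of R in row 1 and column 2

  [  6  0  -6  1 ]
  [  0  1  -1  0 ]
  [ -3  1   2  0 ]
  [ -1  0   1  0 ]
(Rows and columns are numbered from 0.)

-1

r1 -> 1/6·r1
  [  1  0  -1  1/6 ]
  [  0  1  -1    0 ]
  [ -3  1   2    0 ]
  [ -1  0   1    0 ]
r3 -> r3 + 3·r1
  [  1  0  -1  1/6 ]
  [  0  1  -1    0 ]
  [  0  1  -1  1/2 ]
  [ -1  0   1    0 ]
r4 -> r4 + r1
  [ 1  0  -1  1/6 ]
  [ 0  1  -1    0 ]
  [ 0  1  -1  1/2 ]
  [ 0  0   0  1/6 ]
r3 -> r3 − r2
  [ 1  0  -1  1/6 ]
  [ 0  1  -1    0 ]
  [ 0  0   0  1/2 ]
  [ 0  0   0  1/6 ]
r3 -> 2·r3
  [ 1  0  -1  1/6 ]
  [ 0  1  -1    0 ]
  [ 0  0   0    1 ]
  [ 0  0   0  1/6 ]
r4 -> r4 − 1/6·r3
  [ 1  0  -1  1/6 ]
  [ 0  1  -1    0 ]
  [ 0  0   0    1 ]
  [ 0  0   0    0 ]
r1 -> r1 − 1/6·r3
  [ 1  0  -1  0 ]
  [ 0  1  -1  0 ]
  [ 0  0   0  1 ]
  [ 0  0   0  0 ]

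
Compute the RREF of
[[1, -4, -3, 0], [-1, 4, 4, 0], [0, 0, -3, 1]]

Add R1 to R2.
  [ 1  -4  -3  0 ]
  [ 0   0   1  0 ]
  [ 0   0  -3  1 ]
Add 3 times R2 to R3.
  [ 1  -4  -3  0 ]
  [ 0   0   1  0 ]
  [ 0   0   0  1 ]
Add 3 times R2 to R1.
  [ 1  -4  0  0 ]
  [ 0   0  1  0 ]
  [ 0   0  0  1 ]

[[1, -4, 0, 0], [0, 0, 1, 0], [0, 0, 0, 1]]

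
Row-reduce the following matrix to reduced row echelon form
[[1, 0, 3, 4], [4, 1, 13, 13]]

[[1, 0, 3, 4], [0, 1, 1, -3]]

Subtract 4 times r1 from r2.
  [ 1  0  3   4 ]
  [ 0  1  1  -3 ]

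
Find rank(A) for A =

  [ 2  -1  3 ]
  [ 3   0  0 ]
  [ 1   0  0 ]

rank = 2

Multiply r1 by 1/2.
  [ 1  -1/2  3/2 ]
  [ 3     0    0 ]
  [ 1     0    0 ]
Subtract 3 times r1 from r2.
  [ 1  -1/2   3/2 ]
  [ 0   3/2  -9/2 ]
  [ 1     0     0 ]
Subtract r1 from r3.
  [ 1  -1/2   3/2 ]
  [ 0   3/2  -9/2 ]
  [ 0   1/2  -3/2 ]
Multiply r2 by 2/3.
  [ 1  -1/2   3/2 ]
  [ 0     1    -3 ]
  [ 0   1/2  -3/2 ]
Subtract 1/2 times r2 from r3.
  [ 1  -1/2  3/2 ]
  [ 0     1   -3 ]
  [ 0     0    0 ]
Add 1/2 times r2 to r1.
  [ 1  0   0 ]
  [ 0  1  -3 ]
  [ 0  0   0 ]
The reduced form has 2 nonzero rows.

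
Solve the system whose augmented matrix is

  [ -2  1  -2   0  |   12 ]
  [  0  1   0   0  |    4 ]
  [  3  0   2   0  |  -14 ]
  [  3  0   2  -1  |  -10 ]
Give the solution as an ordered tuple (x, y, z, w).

ρ1 -> -1/2·ρ1
  [ 1  -1/2  1   0  |   -6 ]
  [ 0     1  0   0  |    4 ]
  [ 3     0  2   0  |  -14 ]
  [ 3     0  2  -1  |  -10 ]
ρ3 -> ρ3 − 3·ρ1
  [ 1  -1/2   1   0  |   -6 ]
  [ 0     1   0   0  |    4 ]
  [ 0   3/2  -1   0  |    4 ]
  [ 3     0   2  -1  |  -10 ]
ρ4 -> ρ4 − 3·ρ1
  [ 1  -1/2   1   0  |  -6 ]
  [ 0     1   0   0  |   4 ]
  [ 0   3/2  -1   0  |   4 ]
  [ 0   3/2  -1  -1  |   8 ]
ρ3 -> ρ3 − 3/2·ρ2
  [ 1  -1/2   1   0  |  -6 ]
  [ 0     1   0   0  |   4 ]
  [ 0     0  -1   0  |  -2 ]
  [ 0   3/2  -1  -1  |   8 ]
ρ4 -> ρ4 − 3/2·ρ2
  [ 1  -1/2   1   0  |  -6 ]
  [ 0     1   0   0  |   4 ]
  [ 0     0  -1   0  |  -2 ]
  [ 0     0  -1  -1  |   2 ]
ρ3 -> -1·ρ3
  [ 1  -1/2   1   0  |  -6 ]
  [ 0     1   0   0  |   4 ]
  [ 0     0   1   0  |   2 ]
  [ 0     0  -1  -1  |   2 ]
ρ4 -> ρ4 + ρ3
  [ 1  -1/2  1   0  |  -6 ]
  [ 0     1  0   0  |   4 ]
  [ 0     0  1   0  |   2 ]
  [ 0     0  0  -1  |   4 ]
ρ4 -> -1·ρ4
  [ 1  -1/2  1  0  |  -6 ]
  [ 0     1  0  0  |   4 ]
  [ 0     0  1  0  |   2 ]
  [ 0     0  0  1  |  -4 ]
ρ1 -> ρ1 − ρ3
  [ 1  -1/2  0  0  |  -8 ]
  [ 0     1  0  0  |   4 ]
  [ 0     0  1  0  |   2 ]
  [ 0     0  0  1  |  -4 ]
ρ1 -> ρ1 + 1/2·ρ2
  [ 1  0  0  0  |  -6 ]
  [ 0  1  0  0  |   4 ]
  [ 0  0  1  0  |   2 ]
  [ 0  0  0  1  |  -4 ]
Reading off the last column: x = -6, y = 4, z = 2, w = -4.

(-6, 4, 2, -4)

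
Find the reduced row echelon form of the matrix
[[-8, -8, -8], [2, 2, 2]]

Multiply R1 by -1/8.
Subtract 2 times R1 from R2.

[[1, 1, 1], [0, 0, 0]]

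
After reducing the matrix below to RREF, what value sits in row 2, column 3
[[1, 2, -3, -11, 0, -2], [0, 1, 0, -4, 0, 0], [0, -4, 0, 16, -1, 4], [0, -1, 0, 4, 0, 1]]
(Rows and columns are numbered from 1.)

0

R3 -> R3 + 4·R2
  [ 1   2  -3  -11   0  -2 ]
  [ 0   1   0   -4   0   0 ]
  [ 0   0   0    0  -1   4 ]
  [ 0  -1   0    4   0   1 ]
R4 -> R4 + R2
  [ 1  2  -3  -11   0  -2 ]
  [ 0  1   0   -4   0   0 ]
  [ 0  0   0    0  -1   4 ]
  [ 0  0   0    0   0   1 ]
R3 -> -1·R3
  [ 1  2  -3  -11  0  -2 ]
  [ 0  1   0   -4  0   0 ]
  [ 0  0   0    0  1  -4 ]
  [ 0  0   0    0  0   1 ]
R3 -> R3 + 4·R4
  [ 1  2  -3  -11  0  -2 ]
  [ 0  1   0   -4  0   0 ]
  [ 0  0   0    0  1   0 ]
  [ 0  0   0    0  0   1 ]
R1 -> R1 + 2·R4
  [ 1  2  -3  -11  0  0 ]
  [ 0  1   0   -4  0  0 ]
  [ 0  0   0    0  1  0 ]
  [ 0  0   0    0  0  1 ]
R1 -> R1 − 2·R2
  [ 1  0  -3  -3  0  0 ]
  [ 0  1   0  -4  0  0 ]
  [ 0  0   0   0  1  0 ]
  [ 0  0   0   0  0  1 ]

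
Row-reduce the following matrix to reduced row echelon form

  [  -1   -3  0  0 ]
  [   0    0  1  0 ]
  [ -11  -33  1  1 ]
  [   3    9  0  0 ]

[[1, 3, 0, 0], [0, 0, 1, 0], [0, 0, 0, 1], [0, 0, 0, 0]]

Multiply R1 by -1.
  [   1    3  0  0 ]
  [   0    0  1  0 ]
  [ -11  -33  1  1 ]
  [   3    9  0  0 ]
Add 11 times R1 to R3.
  [ 1  3  0  0 ]
  [ 0  0  1  0 ]
  [ 0  0  1  1 ]
  [ 3  9  0  0 ]
Subtract 3 times R1 from R4.
  [ 1  3  0  0 ]
  [ 0  0  1  0 ]
  [ 0  0  1  1 ]
  [ 0  0  0  0 ]
Subtract R2 from R3.
  [ 1  3  0  0 ]
  [ 0  0  1  0 ]
  [ 0  0  0  1 ]
  [ 0  0  0  0 ]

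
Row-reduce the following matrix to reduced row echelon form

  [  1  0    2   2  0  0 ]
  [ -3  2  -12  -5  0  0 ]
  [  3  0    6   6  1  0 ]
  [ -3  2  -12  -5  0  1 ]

[[1, 0, 2, 2, 0, 0], [0, 1, -3, 1/2, 0, 0], [0, 0, 0, 0, 1, 0], [0, 0, 0, 0, 0, 1]]

Add 3 times R1 to R2.
  [  1  0    2   2  0  0 ]
  [  0  2   -6   1  0  0 ]
  [  3  0    6   6  1  0 ]
  [ -3  2  -12  -5  0  1 ]
Subtract 3 times R1 from R3.
  [  1  0    2   2  0  0 ]
  [  0  2   -6   1  0  0 ]
  [  0  0    0   0  1  0 ]
  [ -3  2  -12  -5  0  1 ]
Add 3 times R1 to R4.
  [ 1  0   2  2  0  0 ]
  [ 0  2  -6  1  0  0 ]
  [ 0  0   0  0  1  0 ]
  [ 0  2  -6  1  0  1 ]
Multiply R2 by 1/2.
  [ 1  0   2    2  0  0 ]
  [ 0  1  -3  1/2  0  0 ]
  [ 0  0   0    0  1  0 ]
  [ 0  2  -6    1  0  1 ]
Subtract 2 times R2 from R4.
  [ 1  0   2    2  0  0 ]
  [ 0  1  -3  1/2  0  0 ]
  [ 0  0   0    0  1  0 ]
  [ 0  0   0    0  0  1 ]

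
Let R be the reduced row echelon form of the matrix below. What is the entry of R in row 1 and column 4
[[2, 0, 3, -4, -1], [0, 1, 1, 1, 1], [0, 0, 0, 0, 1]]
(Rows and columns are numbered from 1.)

ρ1 := 1/2·ρ1
  [ 1  0  3/2  -2  -1/2 ]
  [ 0  1    1   1     1 ]
  [ 0  0    0   0     1 ]
ρ2 := ρ2 − ρ3
  [ 1  0  3/2  -2  -1/2 ]
  [ 0  1    1   1     0 ]
  [ 0  0    0   0     1 ]
ρ1 := ρ1 + 1/2·ρ3
  [ 1  0  3/2  -2  0 ]
  [ 0  1    1   1  0 ]
  [ 0  0    0   0  1 ]

-2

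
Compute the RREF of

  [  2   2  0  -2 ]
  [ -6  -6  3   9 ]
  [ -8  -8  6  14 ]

[[1, 1, 0, -1], [0, 0, 1, 1], [0, 0, 0, 0]]

R1 → 1/2·R1
  [  1   1  0  -1 ]
  [ -6  -6  3   9 ]
  [ -8  -8  6  14 ]
R2 → R2 + 6·R1
  [  1   1  0  -1 ]
  [  0   0  3   3 ]
  [ -8  -8  6  14 ]
R3 → R3 + 8·R1
  [ 1  1  0  -1 ]
  [ 0  0  3   3 ]
  [ 0  0  6   6 ]
R2 → 1/3·R2
  [ 1  1  0  -1 ]
  [ 0  0  1   1 ]
  [ 0  0  6   6 ]
R3 → R3 − 6·R2
  [ 1  1  0  -1 ]
  [ 0  0  1   1 ]
  [ 0  0  0   0 ]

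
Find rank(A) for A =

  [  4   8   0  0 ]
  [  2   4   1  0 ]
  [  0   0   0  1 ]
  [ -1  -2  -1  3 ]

rank = 3

ρ1 -> 1/4·ρ1
  [  1   2   0  0 ]
  [  2   4   1  0 ]
  [  0   0   0  1 ]
  [ -1  -2  -1  3 ]
ρ2 -> ρ2 − 2·ρ1
  [  1   2   0  0 ]
  [  0   0   1  0 ]
  [  0   0   0  1 ]
  [ -1  -2  -1  3 ]
ρ4 -> ρ4 + ρ1
  [ 1  2   0  0 ]
  [ 0  0   1  0 ]
  [ 0  0   0  1 ]
  [ 0  0  -1  3 ]
ρ4 -> ρ4 + ρ2
  [ 1  2  0  0 ]
  [ 0  0  1  0 ]
  [ 0  0  0  1 ]
  [ 0  0  0  3 ]
ρ4 -> ρ4 − 3·ρ3
  [ 1  2  0  0 ]
  [ 0  0  1  0 ]
  [ 0  0  0  1 ]
  [ 0  0  0  0 ]
The reduced form has 3 nonzero rows.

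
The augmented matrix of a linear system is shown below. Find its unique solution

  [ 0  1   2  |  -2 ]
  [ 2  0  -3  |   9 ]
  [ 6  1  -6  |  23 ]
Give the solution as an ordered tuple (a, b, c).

(3/2, 2, -2)

Swap r1 and r2.
Multiply r1 by 1/2.
Subtract 6 times r1 from r3.
Subtract r2 from r3.
Subtract 2 times r3 from r2.
Add 3/2 times r3 to r1.
Reading off the last column: a = 3/2, b = 2, c = -2.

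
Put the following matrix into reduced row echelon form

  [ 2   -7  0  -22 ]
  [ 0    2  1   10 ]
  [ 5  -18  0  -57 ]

[[1, 0, 0, 3], [0, 1, 0, 4], [0, 0, 1, 2]]

Multiply ρ1 by 1/2.
  [ 1  -7/2  0  -11 ]
  [ 0     2  1   10 ]
  [ 5   -18  0  -57 ]
Subtract 5 times ρ1 from ρ3.
  [ 1  -7/2  0  -11 ]
  [ 0     2  1   10 ]
  [ 0  -1/2  0   -2 ]
Multiply ρ2 by 1/2.
  [ 1  -7/2    0  -11 ]
  [ 0     1  1/2    5 ]
  [ 0  -1/2    0   -2 ]
Add 1/2 times ρ2 to ρ3.
  [ 1  -7/2    0  -11 ]
  [ 0     1  1/2    5 ]
  [ 0     0  1/4  1/2 ]
Multiply ρ3 by 4.
  [ 1  -7/2    0  -11 ]
  [ 0     1  1/2    5 ]
  [ 0     0    1    2 ]
Subtract 1/2 times ρ3 from ρ2.
  [ 1  -7/2  0  -11 ]
  [ 0     1  0    4 ]
  [ 0     0  1    2 ]
Add 7/2 times ρ2 to ρ1.
  [ 1  0  0  3 ]
  [ 0  1  0  4 ]
  [ 0  0  1  2 ]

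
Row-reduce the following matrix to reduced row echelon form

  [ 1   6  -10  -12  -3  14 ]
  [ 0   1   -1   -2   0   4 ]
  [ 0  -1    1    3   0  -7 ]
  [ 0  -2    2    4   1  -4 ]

R3 ← R3 + R2
  [ 1   6  -10  -12  -3  14 ]
  [ 0   1   -1   -2   0   4 ]
  [ 0   0    0    1   0  -3 ]
  [ 0  -2    2    4   1  -4 ]
R4 ← R4 + 2·R2
  [ 1  6  -10  -12  -3  14 ]
  [ 0  1   -1   -2   0   4 ]
  [ 0  0    0    1   0  -3 ]
  [ 0  0    0    0   1   4 ]
R1 ← R1 + 3·R4
  [ 1  6  -10  -12  0  26 ]
  [ 0  1   -1   -2  0   4 ]
  [ 0  0    0    1  0  -3 ]
  [ 0  0    0    0  1   4 ]
R2 ← R2 + 2·R3
  [ 1  6  -10  -12  0  26 ]
  [ 0  1   -1    0  0  -2 ]
  [ 0  0    0    1  0  -3 ]
  [ 0  0    0    0  1   4 ]
R1 ← R1 + 12·R3
  [ 1  6  -10  0  0  -10 ]
  [ 0  1   -1  0  0   -2 ]
  [ 0  0    0  1  0   -3 ]
  [ 0  0    0  0  1    4 ]
R1 ← R1 − 6·R2
  [ 1  0  -4  0  0   2 ]
  [ 0  1  -1  0  0  -2 ]
  [ 0  0   0  1  0  -3 ]
  [ 0  0   0  0  1   4 ]

[[1, 0, -4, 0, 0, 2], [0, 1, -1, 0, 0, -2], [0, 0, 0, 1, 0, -3], [0, 0, 0, 0, 1, 4]]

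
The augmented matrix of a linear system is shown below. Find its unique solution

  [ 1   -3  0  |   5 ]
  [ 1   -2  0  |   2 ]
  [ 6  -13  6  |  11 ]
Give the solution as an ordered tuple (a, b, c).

(-4, -3, -2/3)

R2 → R2 − R1
  [ 1   -3  0  |   5 ]
  [ 0    1  0  |  -3 ]
  [ 6  -13  6  |  11 ]
R3 → R3 − 6·R1
  [ 1  -3  0  |    5 ]
  [ 0   1  0  |   -3 ]
  [ 0   5  6  |  -19 ]
R3 → R3 − 5·R2
  [ 1  -3  0  |   5 ]
  [ 0   1  0  |  -3 ]
  [ 0   0  6  |  -4 ]
R3 → 1/6·R3
  [ 1  -3  0  |     5 ]
  [ 0   1  0  |    -3 ]
  [ 0   0  1  |  -2/3 ]
R1 → R1 + 3·R2
  [ 1  0  0  |    -4 ]
  [ 0  1  0  |    -3 ]
  [ 0  0  1  |  -2/3 ]
Reading off the last column: a = -4, b = -3, c = -2/3.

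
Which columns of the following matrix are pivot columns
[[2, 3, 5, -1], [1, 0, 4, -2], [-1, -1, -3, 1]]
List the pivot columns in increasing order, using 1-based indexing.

1, 2

Multiply R1 by 1/2.
  [  1  3/2  5/2  -1/2 ]
  [  1    0    4    -2 ]
  [ -1   -1   -3     1 ]
Subtract R1 from R2.
  [  1   3/2  5/2  -1/2 ]
  [  0  -3/2  3/2  -3/2 ]
  [ -1    -1   -3     1 ]
Add R1 to R3.
  [ 1   3/2   5/2  -1/2 ]
  [ 0  -3/2   3/2  -3/2 ]
  [ 0   1/2  -1/2   1/2 ]
Multiply R2 by -2/3.
  [ 1  3/2   5/2  -1/2 ]
  [ 0    1    -1     1 ]
  [ 0  1/2  -1/2   1/2 ]
Subtract 1/2 times R2 from R3.
  [ 1  3/2  5/2  -1/2 ]
  [ 0    1   -1     1 ]
  [ 0    0    0     0 ]
Subtract 3/2 times R2 from R1.
  [ 1  0   4  -2 ]
  [ 0  1  -1   1 ]
  [ 0  0   0   0 ]
Pivot columns are the columns containing a leading 1.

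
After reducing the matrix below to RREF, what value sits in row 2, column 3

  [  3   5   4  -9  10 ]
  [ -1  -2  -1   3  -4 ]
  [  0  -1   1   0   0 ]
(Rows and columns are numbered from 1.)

Multiply R1 by 1/3.
Add R1 to R2.
Multiply R2 by -3.
Add R2 to R3.
Multiply R3 by 1/2.
Subtract 2 times R3 from R2.
Subtract 10/3 times R3 from R1.
Subtract 5/3 times R2 from R1.

-1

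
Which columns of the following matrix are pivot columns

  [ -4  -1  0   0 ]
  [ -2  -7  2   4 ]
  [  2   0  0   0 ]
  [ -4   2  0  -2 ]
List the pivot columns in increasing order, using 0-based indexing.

R1 -> -1/4·R1
  [  1  1/4  0   0 ]
  [ -2   -7  2   4 ]
  [  2    0  0   0 ]
  [ -4    2  0  -2 ]
R2 -> R2 + 2·R1
  [  1    1/4  0   0 ]
  [  0  -13/2  2   4 ]
  [  2      0  0   0 ]
  [ -4      2  0  -2 ]
R3 -> R3 − 2·R1
  [  1    1/4  0   0 ]
  [  0  -13/2  2   4 ]
  [  0   -1/2  0   0 ]
  [ -4      2  0  -2 ]
R4 -> R4 + 4·R1
  [ 1    1/4  0   0 ]
  [ 0  -13/2  2   4 ]
  [ 0   -1/2  0   0 ]
  [ 0      3  0  -2 ]
R2 -> -2/13·R2
  [ 1   1/4      0      0 ]
  [ 0     1  -4/13  -8/13 ]
  [ 0  -1/2      0      0 ]
  [ 0     3      0     -2 ]
R3 -> R3 + 1/2·R2
  [ 1  1/4      0      0 ]
  [ 0    1  -4/13  -8/13 ]
  [ 0    0  -2/13  -4/13 ]
  [ 0    3      0     -2 ]
R4 -> R4 − 3·R2
  [ 1  1/4      0      0 ]
  [ 0    1  -4/13  -8/13 ]
  [ 0    0  -2/13  -4/13 ]
  [ 0    0  12/13  -2/13 ]
R3 -> -13/2·R3
  [ 1  1/4      0      0 ]
  [ 0    1  -4/13  -8/13 ]
  [ 0    0      1      2 ]
  [ 0    0  12/13  -2/13 ]
R4 -> R4 − 12/13·R3
  [ 1  1/4      0      0 ]
  [ 0    1  -4/13  -8/13 ]
  [ 0    0      1      2 ]
  [ 0    0      0     -2 ]
R4 -> -1/2·R4
  [ 1  1/4      0      0 ]
  [ 0    1  -4/13  -8/13 ]
  [ 0    0      1      2 ]
  [ 0    0      0      1 ]
R3 -> R3 − 2·R4
  [ 1  1/4      0      0 ]
  [ 0    1  -4/13  -8/13 ]
  [ 0    0      1      0 ]
  [ 0    0      0      1 ]
R2 -> R2 + 8/13·R4
  [ 1  1/4      0  0 ]
  [ 0    1  -4/13  0 ]
  [ 0    0      1  0 ]
  [ 0    0      0  1 ]
R2 -> R2 + 4/13·R3
  [ 1  1/4  0  0 ]
  [ 0    1  0  0 ]
  [ 0    0  1  0 ]
  [ 0    0  0  1 ]
R1 -> R1 − 1/4·R2
  [ 1  0  0  0 ]
  [ 0  1  0  0 ]
  [ 0  0  1  0 ]
  [ 0  0  0  1 ]
Pivot columns are the columns containing a leading 1.

0, 1, 2, 3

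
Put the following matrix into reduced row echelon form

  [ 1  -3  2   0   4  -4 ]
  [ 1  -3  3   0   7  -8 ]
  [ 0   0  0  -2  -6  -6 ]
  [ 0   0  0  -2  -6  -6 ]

r2 := r2 − r1
  [ 1  -3  2   0   4  -4 ]
  [ 0   0  1   0   3  -4 ]
  [ 0   0  0  -2  -6  -6 ]
  [ 0   0  0  -2  -6  -6 ]
r3 := -1/2·r3
  [ 1  -3  2   0   4  -4 ]
  [ 0   0  1   0   3  -4 ]
  [ 0   0  0   1   3   3 ]
  [ 0   0  0  -2  -6  -6 ]
r4 := r4 + 2·r3
  [ 1  -3  2  0  4  -4 ]
  [ 0   0  1  0  3  -4 ]
  [ 0   0  0  1  3   3 ]
  [ 0   0  0  0  0   0 ]
r1 := r1 − 2·r2
  [ 1  -3  0  0  -2   4 ]
  [ 0   0  1  0   3  -4 ]
  [ 0   0  0  1   3   3 ]
  [ 0   0  0  0   0   0 ]

[[1, -3, 0, 0, -2, 4], [0, 0, 1, 0, 3, -4], [0, 0, 0, 1, 3, 3], [0, 0, 0, 0, 0, 0]]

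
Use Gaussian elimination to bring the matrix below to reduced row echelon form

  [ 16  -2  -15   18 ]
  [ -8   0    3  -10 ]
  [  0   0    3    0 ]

[[1, 0, 0, 5/4], [0, 1, 0, 1], [0, 0, 1, 0]]

R1 -> 1/16·R1
  [  1  -1/8  -15/16  9/8 ]
  [ -8     0       3  -10 ]
  [  0     0       3    0 ]
R2 -> R2 + 8·R1
  [ 1  -1/8  -15/16  9/8 ]
  [ 0    -1    -9/2   -1 ]
  [ 0     0       3    0 ]
R2 -> -1·R2
  [ 1  -1/8  -15/16  9/8 ]
  [ 0     1     9/2    1 ]
  [ 0     0       3    0 ]
R3 -> 1/3·R3
  [ 1  -1/8  -15/16  9/8 ]
  [ 0     1     9/2    1 ]
  [ 0     0       1    0 ]
R2 -> R2 − 9/2·R3
  [ 1  -1/8  -15/16  9/8 ]
  [ 0     1       0    1 ]
  [ 0     0       1    0 ]
R1 -> R1 + 15/16·R3
  [ 1  -1/8  0  9/8 ]
  [ 0     1  0    1 ]
  [ 0     0  1    0 ]
R1 -> R1 + 1/8·R2
  [ 1  0  0  5/4 ]
  [ 0  1  0    1 ]
  [ 0  0  1    0 ]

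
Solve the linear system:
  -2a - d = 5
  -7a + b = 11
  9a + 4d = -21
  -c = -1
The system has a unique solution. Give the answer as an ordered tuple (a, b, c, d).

Form the augmented matrix and row-reduce:
  [ -2  0   0  -1  |    5 ]
  [ -7  1   0   0  |   11 ]
  [  9  0   0   4  |  -21 ]
  [  0  0  -1   0  |   -1 ]
R1 → -1/2·R1
  [  1  0   0  1/2  |  -5/2 ]
  [ -7  1   0    0  |    11 ]
  [  9  0   0    4  |   -21 ]
  [  0  0  -1    0  |    -1 ]
R2 → R2 + 7·R1
  [ 1  0   0  1/2  |   -5/2 ]
  [ 0  1   0  7/2  |  -13/2 ]
  [ 9  0   0    4  |    -21 ]
  [ 0  0  -1    0  |     -1 ]
R3 → R3 − 9·R1
  [ 1  0   0   1/2  |   -5/2 ]
  [ 0  1   0   7/2  |  -13/2 ]
  [ 0  0   0  -1/2  |    3/2 ]
  [ 0  0  -1     0  |     -1 ]
R3 <-> R4
  [ 1  0   0   1/2  |   -5/2 ]
  [ 0  1   0   7/2  |  -13/2 ]
  [ 0  0  -1     0  |     -1 ]
  [ 0  0   0  -1/2  |    3/2 ]
R3 → -1·R3
  [ 1  0  0   1/2  |   -5/2 ]
  [ 0  1  0   7/2  |  -13/2 ]
  [ 0  0  1     0  |      1 ]
  [ 0  0  0  -1/2  |    3/2 ]
R4 → -2·R4
  [ 1  0  0  1/2  |   -5/2 ]
  [ 0  1  0  7/2  |  -13/2 ]
  [ 0  0  1    0  |      1 ]
  [ 0  0  0    1  |     -3 ]
R2 → R2 − 7/2·R4
  [ 1  0  0  1/2  |  -5/2 ]
  [ 0  1  0    0  |     4 ]
  [ 0  0  1    0  |     1 ]
  [ 0  0  0    1  |    -3 ]
R1 → R1 − 1/2·R4
  [ 1  0  0  0  |  -1 ]
  [ 0  1  0  0  |   4 ]
  [ 0  0  1  0  |   1 ]
  [ 0  0  0  1  |  -3 ]
Reading off the last column: a = -1, b = 4, c = 1, d = -3.

(-1, 4, 1, -3)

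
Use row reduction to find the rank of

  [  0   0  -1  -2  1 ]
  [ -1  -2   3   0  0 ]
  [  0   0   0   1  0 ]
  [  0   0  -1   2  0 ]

rank = 4

r1 <=> r2
  [ -1  -2   3   0  0 ]
  [  0   0  -1  -2  1 ]
  [  0   0   0   1  0 ]
  [  0   0  -1   2  0 ]
r1 := -1·r1
  [ 1  2  -3   0  0 ]
  [ 0  0  -1  -2  1 ]
  [ 0  0   0   1  0 ]
  [ 0  0  -1   2  0 ]
r2 := -1·r2
  [ 1  2  -3  0   0 ]
  [ 0  0   1  2  -1 ]
  [ 0  0   0  1   0 ]
  [ 0  0  -1  2   0 ]
r4 := r4 + r2
  [ 1  2  -3  0   0 ]
  [ 0  0   1  2  -1 ]
  [ 0  0   0  1   0 ]
  [ 0  0   0  4  -1 ]
r4 := r4 − 4·r3
  [ 1  2  -3  0   0 ]
  [ 0  0   1  2  -1 ]
  [ 0  0   0  1   0 ]
  [ 0  0   0  0  -1 ]
r4 := -1·r4
  [ 1  2  -3  0   0 ]
  [ 0  0   1  2  -1 ]
  [ 0  0   0  1   0 ]
  [ 0  0   0  0   1 ]
r2 := r2 + r4
  [ 1  2  -3  0  0 ]
  [ 0  0   1  2  0 ]
  [ 0  0   0  1  0 ]
  [ 0  0   0  0  1 ]
r2 := r2 − 2·r3
  [ 1  2  -3  0  0 ]
  [ 0  0   1  0  0 ]
  [ 0  0   0  1  0 ]
  [ 0  0   0  0  1 ]
r1 := r1 + 3·r2
  [ 1  2  0  0  0 ]
  [ 0  0  1  0  0 ]
  [ 0  0  0  1  0 ]
  [ 0  0  0  0  1 ]
The reduced form has 4 nonzero rows.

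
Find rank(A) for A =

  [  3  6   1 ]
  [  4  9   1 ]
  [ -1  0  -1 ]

rank = 2

R1 -> 1/3·R1
  [  1  2  1/3 ]
  [  4  9    1 ]
  [ -1  0   -1 ]
R2 -> R2 − 4·R1
  [  1  2   1/3 ]
  [  0  1  -1/3 ]
  [ -1  0    -1 ]
R3 -> R3 + R1
  [ 1  2   1/3 ]
  [ 0  1  -1/3 ]
  [ 0  2  -2/3 ]
R3 -> R3 − 2·R2
  [ 1  2   1/3 ]
  [ 0  1  -1/3 ]
  [ 0  0     0 ]
R1 -> R1 − 2·R2
  [ 1  0     1 ]
  [ 0  1  -1/3 ]
  [ 0  0     0 ]
The reduced form has 2 nonzero rows.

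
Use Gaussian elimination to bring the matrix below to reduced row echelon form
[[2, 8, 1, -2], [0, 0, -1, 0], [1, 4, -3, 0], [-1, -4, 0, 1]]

[[1, 4, 0, 0], [0, 0, 1, 0], [0, 0, 0, 1], [0, 0, 0, 0]]

R1 → 1/2·R1
  [  1   4  1/2  -1 ]
  [  0   0   -1   0 ]
  [  1   4   -3   0 ]
  [ -1  -4    0   1 ]
R3 → R3 − R1
  [  1   4   1/2  -1 ]
  [  0   0    -1   0 ]
  [  0   0  -7/2   1 ]
  [ -1  -4     0   1 ]
R4 → R4 + R1
  [ 1  4   1/2  -1 ]
  [ 0  0    -1   0 ]
  [ 0  0  -7/2   1 ]
  [ 0  0   1/2   0 ]
R2 → -1·R2
  [ 1  4   1/2  -1 ]
  [ 0  0     1   0 ]
  [ 0  0  -7/2   1 ]
  [ 0  0   1/2   0 ]
R3 → R3 + 7/2·R2
  [ 1  4  1/2  -1 ]
  [ 0  0    1   0 ]
  [ 0  0    0   1 ]
  [ 0  0  1/2   0 ]
R4 → R4 − 1/2·R2
  [ 1  4  1/2  -1 ]
  [ 0  0    1   0 ]
  [ 0  0    0   1 ]
  [ 0  0    0   0 ]
R1 → R1 + R3
  [ 1  4  1/2  0 ]
  [ 0  0    1  0 ]
  [ 0  0    0  1 ]
  [ 0  0    0  0 ]
R1 → R1 − 1/2·R2
  [ 1  4  0  0 ]
  [ 0  0  1  0 ]
  [ 0  0  0  1 ]
  [ 0  0  0  0 ]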